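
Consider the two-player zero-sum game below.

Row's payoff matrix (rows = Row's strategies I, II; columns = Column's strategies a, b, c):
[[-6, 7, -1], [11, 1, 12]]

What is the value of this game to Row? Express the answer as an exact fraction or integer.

83/23

Column c is strictly dominated by a for Column (it gives Row more in every row).
The remaining 2×2 game on (I, II) × (a, b) has no saddle point. Let Row play I with probability p; indifference gives −6p + 11(1−p) = 7p + (1−p), so p = 10/23.
Similarly Column's optimal q on a is 6/23, and the value is -6·(6/23) + (7)·(17/23) = 83/23.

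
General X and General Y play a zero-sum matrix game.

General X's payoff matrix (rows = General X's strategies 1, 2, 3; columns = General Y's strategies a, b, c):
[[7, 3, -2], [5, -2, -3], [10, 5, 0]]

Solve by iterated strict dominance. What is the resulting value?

Column a is strictly dominated by b for General Y (3<7, -2<5, 5<10); eliminate a.
Row 2 is strictly dominated by row 1 (3>-2, -2>-3); eliminate 2.
Row 1 is strictly dominated by row 3 (5>3, 0>-2); eliminate 1.
Column b is strictly dominated by c for General Y (0<5); eliminate b.
Only (3, c) remains, with payoff 0.

0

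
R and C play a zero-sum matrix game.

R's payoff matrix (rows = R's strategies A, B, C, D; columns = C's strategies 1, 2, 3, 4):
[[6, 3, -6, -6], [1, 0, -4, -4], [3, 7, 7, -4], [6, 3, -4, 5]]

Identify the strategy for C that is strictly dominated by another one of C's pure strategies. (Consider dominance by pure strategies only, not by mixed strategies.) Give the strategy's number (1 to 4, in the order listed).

C prefers columns that give R less. Compare 1 with 4: -6 < 6, -4 < 1, -4 < 3, 5 < 6.
So 4 strictly dominates 1 for C; 1 is strictly dominated.

1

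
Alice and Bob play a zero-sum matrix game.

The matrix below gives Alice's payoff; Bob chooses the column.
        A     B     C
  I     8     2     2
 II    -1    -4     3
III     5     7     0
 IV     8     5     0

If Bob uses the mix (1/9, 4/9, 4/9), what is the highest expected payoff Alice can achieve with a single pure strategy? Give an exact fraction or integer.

I: (8)·(1/9) + (2)·(4/9) + (2)·(4/9) = 8/3.
II: (-1)·(1/9) + (-4)·(4/9) + (3)·(4/9) = -5/9.
III: (5)·(1/9) + (7)·(4/9) + (0)·(4/9) = 11/3.
IV: (8)·(1/9) + (5)·(4/9) + (0)·(4/9) = 28/9.
The best pure response is III with expected payoff 11/3.

11/3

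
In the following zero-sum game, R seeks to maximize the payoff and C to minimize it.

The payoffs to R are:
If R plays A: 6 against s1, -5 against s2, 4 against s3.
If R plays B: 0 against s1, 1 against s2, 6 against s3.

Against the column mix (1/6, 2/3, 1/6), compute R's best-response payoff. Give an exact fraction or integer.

5/3

A: (6)·(1/6) + (-5)·(2/3) + (4)·(1/6) = -5/3.
B: (0)·(1/6) + (1)·(2/3) + (6)·(1/6) = 5/3.
The best pure response is B with expected payoff 5/3.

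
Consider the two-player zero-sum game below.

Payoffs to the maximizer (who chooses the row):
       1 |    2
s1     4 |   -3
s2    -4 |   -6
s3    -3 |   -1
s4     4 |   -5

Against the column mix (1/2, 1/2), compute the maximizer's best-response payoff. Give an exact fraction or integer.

1/2

s1: (4)·(1/2) + (-3)·(1/2) = 1/2.
s2: (-4)·(1/2) + (-6)·(1/2) = -5.
s3: (-3)·(1/2) + (-1)·(1/2) = -2.
s4: (4)·(1/2) + (-5)·(1/2) = -1/2.
The best pure response is s1 with expected payoff 1/2.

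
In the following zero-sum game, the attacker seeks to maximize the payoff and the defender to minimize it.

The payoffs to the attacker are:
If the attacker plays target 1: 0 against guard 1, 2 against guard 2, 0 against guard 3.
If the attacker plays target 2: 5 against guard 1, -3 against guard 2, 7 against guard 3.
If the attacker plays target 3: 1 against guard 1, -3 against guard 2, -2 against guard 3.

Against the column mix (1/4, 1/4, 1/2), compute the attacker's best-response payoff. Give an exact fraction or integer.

4

target 1: (0)·(1/4) + (2)·(1/4) + (0)·(1/2) = 1/2.
target 2: (5)·(1/4) + (-3)·(1/4) + (7)·(1/2) = 4.
target 3: (1)·(1/4) + (-3)·(1/4) + (-2)·(1/2) = -3/2.
The best pure response is target 2 with expected payoff 4.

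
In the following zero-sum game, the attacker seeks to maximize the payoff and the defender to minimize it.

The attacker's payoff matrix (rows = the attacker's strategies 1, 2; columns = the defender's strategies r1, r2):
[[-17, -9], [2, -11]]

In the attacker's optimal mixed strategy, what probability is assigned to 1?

Row minima are -17 and -11, so the attacker's maximin is -11; column maxima are 2 and -9, so the defender's minimax is -9. These differ, so the equilibrium is in mixed strategies.
Let the attacker play 1 with probability p. The defender is indifferent when −17p + 2(1−p) = −9p − 11(1−p), giving p = 13/21.

13/21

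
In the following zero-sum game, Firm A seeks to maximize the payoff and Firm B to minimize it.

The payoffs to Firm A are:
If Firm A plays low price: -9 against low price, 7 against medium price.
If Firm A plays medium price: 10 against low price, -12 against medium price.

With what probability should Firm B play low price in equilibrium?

1/2

Row minima are -9 and -12, so Firm A's maximin is -9; column maxima are 10 and 7, so Firm B's minimax is 7. These differ, so the equilibrium is in mixed strategies.
Let Firm B play low price with probability q. Firm A is indifferent when −9q + 7(1−q) = 10q − 12(1−q), giving q = 1/2.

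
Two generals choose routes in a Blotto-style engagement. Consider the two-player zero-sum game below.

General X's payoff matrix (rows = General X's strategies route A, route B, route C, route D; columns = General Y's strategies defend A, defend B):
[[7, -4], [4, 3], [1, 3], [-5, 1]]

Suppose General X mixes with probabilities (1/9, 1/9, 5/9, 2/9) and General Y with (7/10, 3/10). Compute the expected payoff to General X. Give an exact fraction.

Against (7/10, 3/10), each row's expected payoff is route A: 37/10; route B: 37/10; route C: 8/5; route D: -16/5.
Taking the (1/9, 1/9, 5/9, 2/9)-weighted average: (1/9)·(37/10) + (1/9)·(37/10) + (5/9)·(8/5) + (2/9)·(-16/5) = 1.

1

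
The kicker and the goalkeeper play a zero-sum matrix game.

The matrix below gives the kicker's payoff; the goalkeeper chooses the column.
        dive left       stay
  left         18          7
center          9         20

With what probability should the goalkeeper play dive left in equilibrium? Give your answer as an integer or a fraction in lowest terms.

13/22

Row minima are 7 and 9, so the kicker's maximin is 9; column maxima are 18 and 20, so the goalkeeper's minimax is 18. These differ, so the equilibrium is in mixed strategies.
Let the goalkeeper play dive left with probability q. The kicker is indifferent when 18q + 7(1−q) = 9q + 20(1−q), giving q = 13/22.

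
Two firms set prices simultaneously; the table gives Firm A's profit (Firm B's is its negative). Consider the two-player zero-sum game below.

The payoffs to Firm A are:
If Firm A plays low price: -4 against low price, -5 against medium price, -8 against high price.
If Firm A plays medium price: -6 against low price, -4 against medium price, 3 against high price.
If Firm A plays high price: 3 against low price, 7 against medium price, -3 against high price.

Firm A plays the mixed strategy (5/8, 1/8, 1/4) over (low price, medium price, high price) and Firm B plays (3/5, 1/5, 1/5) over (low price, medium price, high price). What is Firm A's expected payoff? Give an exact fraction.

Against (3/5, 1/5, 1/5), each row's expected payoff is low price: -5; medium price: -19/5; high price: 13/5.
Taking the (5/8, 1/8, 1/4)-weighted average: (5/8)·(-5) + (1/8)·(-19/5) + (1/4)·(13/5) = -59/20.

-59/20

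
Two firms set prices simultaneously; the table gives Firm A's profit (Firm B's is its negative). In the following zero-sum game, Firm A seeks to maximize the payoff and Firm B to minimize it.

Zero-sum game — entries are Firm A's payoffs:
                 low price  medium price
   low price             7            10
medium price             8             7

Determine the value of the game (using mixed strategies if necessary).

31/4

Row minima are 7 and 7, so Firm A's maximin is 7; column maxima are 8 and 10, so Firm B's minimax is 8. These differ, so the equilibrium is in mixed strategies.
Let Firm A play low price with probability p. Firm B is indifferent when 7p + 8(1−p) = 10p + 7(1−p), giving p = 1/4.
Let Firm B play low price with probability q. Firm A is indifferent when 7q + 10(1−q) = 8q + 7(1−q), giving q = 3/4.
The value is 7·(3/4) + (10)·(1/4) = 31/4.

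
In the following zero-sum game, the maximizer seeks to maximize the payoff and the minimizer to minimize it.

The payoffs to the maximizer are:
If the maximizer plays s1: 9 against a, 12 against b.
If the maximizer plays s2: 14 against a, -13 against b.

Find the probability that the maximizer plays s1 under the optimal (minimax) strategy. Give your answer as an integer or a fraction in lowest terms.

9/10

Row minima are 9 and -13, so the maximizer's maximin is 9; column maxima are 14 and 12, so the minimizer's minimax is 12. These differ, so the equilibrium is in mixed strategies.
Let the maximizer play s1 with probability p. The minimizer is indifferent when 9p + 14(1−p) = 12p − 13(1−p), giving p = 9/10.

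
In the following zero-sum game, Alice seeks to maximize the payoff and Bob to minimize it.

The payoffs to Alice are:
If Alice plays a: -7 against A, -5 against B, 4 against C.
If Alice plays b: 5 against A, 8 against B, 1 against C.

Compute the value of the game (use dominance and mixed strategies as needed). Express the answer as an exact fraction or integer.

Column B is strictly dominated by A for Bob (it gives Alice more in every row).
The remaining 2×2 game on (a, b) × (A, C) has no saddle point. Let Alice play a with probability p; indifference gives −7p + 5(1−p) = 4p + (1−p), so p = 4/15.
Similarly Bob's optimal q on A is 1/5, and the value is -7·(1/5) + (4)·(4/5) = 9/5.

9/5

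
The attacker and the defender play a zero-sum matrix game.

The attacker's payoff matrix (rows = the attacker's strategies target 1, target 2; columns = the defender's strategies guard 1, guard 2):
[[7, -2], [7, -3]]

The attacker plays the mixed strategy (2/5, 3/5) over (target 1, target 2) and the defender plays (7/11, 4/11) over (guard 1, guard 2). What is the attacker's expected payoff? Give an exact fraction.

193/55

Against (7/11, 4/11), each row's expected payoff is target 1: 41/11; target 2: 37/11.
Taking the (2/5, 3/5)-weighted average: (2/5)·(41/11) + (3/5)·(37/11) = 193/55.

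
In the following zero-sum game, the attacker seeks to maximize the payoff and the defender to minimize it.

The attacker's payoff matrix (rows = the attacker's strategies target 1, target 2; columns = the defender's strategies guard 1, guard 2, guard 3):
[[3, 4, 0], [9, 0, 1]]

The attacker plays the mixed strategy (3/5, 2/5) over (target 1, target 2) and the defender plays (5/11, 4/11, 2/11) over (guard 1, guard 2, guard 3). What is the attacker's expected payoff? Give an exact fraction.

Against (5/11, 4/11, 2/11), each row's expected payoff is target 1: 31/11; target 2: 47/11.
Taking the (3/5, 2/5)-weighted average: (3/5)·(31/11) + (2/5)·(47/11) = 17/5.

17/5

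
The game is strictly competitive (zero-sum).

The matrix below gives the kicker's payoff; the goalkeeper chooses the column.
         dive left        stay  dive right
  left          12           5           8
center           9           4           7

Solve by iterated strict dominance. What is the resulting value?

5

Column dive right is strictly dominated by stay for the goalkeeper (5<8, 4<7); eliminate dive right.
Column dive left is strictly dominated by stay for the goalkeeper (5<12, 4<9); eliminate dive left.
Row center is strictly dominated by row left (5>4); eliminate center.
Only (left, stay) remains, with payoff 5.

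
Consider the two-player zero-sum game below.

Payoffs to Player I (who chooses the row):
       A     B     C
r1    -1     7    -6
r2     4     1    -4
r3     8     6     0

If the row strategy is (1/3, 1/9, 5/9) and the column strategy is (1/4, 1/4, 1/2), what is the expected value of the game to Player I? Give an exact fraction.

Against (1/4, 1/4, 1/2), each row's expected payoff is r1: -3/2; r2: -3/4; r3: 7/2.
Taking the (1/3, 1/9, 5/9)-weighted average: (1/3)·(-3/2) + (1/9)·(-3/4) + (5/9)·(7/2) = 49/36.

49/36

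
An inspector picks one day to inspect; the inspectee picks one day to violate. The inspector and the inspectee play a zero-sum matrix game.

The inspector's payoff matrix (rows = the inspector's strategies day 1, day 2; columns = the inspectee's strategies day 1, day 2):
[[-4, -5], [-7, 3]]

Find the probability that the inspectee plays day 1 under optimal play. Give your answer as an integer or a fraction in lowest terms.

Row minima are -5 and -7, so the inspector's maximin is -5; column maxima are -4 and 3, so the inspectee's minimax is -4. These differ, so the equilibrium is in mixed strategies.
Let the inspectee play day 1 with probability q. The inspector is indifferent when −4q − 5(1−q) = −7q + 3(1−q), giving q = 8/11.

8/11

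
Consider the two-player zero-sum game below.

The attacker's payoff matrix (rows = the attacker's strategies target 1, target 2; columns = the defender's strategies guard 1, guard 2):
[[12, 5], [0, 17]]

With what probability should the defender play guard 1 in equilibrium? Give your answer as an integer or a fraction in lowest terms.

1/2

Row minima are 5 and 0, so the attacker's maximin is 5; column maxima are 12 and 17, so the defender's minimax is 12. These differ, so the equilibrium is in mixed strategies.
Let the defender play guard 1 with probability q. The attacker is indifferent when 12q + 5(1−q) = 17(1−q), giving q = 1/2.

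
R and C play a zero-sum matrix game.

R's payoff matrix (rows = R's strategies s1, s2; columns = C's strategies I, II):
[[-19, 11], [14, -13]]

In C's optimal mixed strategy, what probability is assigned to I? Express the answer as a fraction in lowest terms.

Row minima are -19 and -13, so R's maximin is -13; column maxima are 14 and 11, so C's minimax is 11. These differ, so the equilibrium is in mixed strategies.
Let C play I with probability q. R is indifferent when −19q + 11(1−q) = 14q − 13(1−q), giving q = 8/19.

8/19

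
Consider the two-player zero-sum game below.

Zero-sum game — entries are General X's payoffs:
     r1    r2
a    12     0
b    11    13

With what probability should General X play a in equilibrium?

1/7

Row minima are 0 and 11, so General X's maximin is 11; column maxima are 12 and 13, so General Y's minimax is 12. These differ, so the equilibrium is in mixed strategies.
Let General X play a with probability p. General Y is indifferent when 12p + 11(1−p) = 13(1−p), giving p = 1/7.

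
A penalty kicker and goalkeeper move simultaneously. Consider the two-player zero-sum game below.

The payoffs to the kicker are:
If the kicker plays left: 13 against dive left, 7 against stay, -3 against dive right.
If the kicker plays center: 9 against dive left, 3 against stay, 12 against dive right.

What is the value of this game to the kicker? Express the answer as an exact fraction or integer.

Column dive left is strictly dominated by stay for the goalkeeper (it gives the kicker more in every row).
The remaining 2×2 game on (left, center) × (stay, dive right) has no saddle point. Let the kicker play left with probability p; indifference gives 7p + 3(1−p) = −3p + 12(1−p), so p = 9/19.
Similarly the goalkeeper's optimal q on stay is 15/19, and the value is 7·(15/19) + (-3)·(4/19) = 93/19.

93/19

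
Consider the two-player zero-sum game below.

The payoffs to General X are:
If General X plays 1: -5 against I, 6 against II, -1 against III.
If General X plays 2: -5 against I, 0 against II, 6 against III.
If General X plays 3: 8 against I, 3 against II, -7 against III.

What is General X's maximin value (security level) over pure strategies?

The worst-case payoff for each row is 1: -5, 2: -5, 3: -7.
The best of these is -5.

-5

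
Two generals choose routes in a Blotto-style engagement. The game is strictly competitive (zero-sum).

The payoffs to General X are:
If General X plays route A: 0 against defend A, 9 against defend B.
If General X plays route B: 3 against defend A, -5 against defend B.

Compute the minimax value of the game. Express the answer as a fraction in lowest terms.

27/17

Row minima are 0 and -5, so General X's maximin is 0; column maxima are 3 and 9, so General Y's minimax is 3. These differ, so the equilibrium is in mixed strategies.
Let General X play route A with probability p. General Y is indifferent when 3(1−p) = 9p − 5(1−p), giving p = 8/17.
Let General Y play defend A with probability q. General X is indifferent when 9(1−q) = 3q − 5(1−q), giving q = 14/17.
The value is 0·(14/17) + (9)·(3/17) = 27/17.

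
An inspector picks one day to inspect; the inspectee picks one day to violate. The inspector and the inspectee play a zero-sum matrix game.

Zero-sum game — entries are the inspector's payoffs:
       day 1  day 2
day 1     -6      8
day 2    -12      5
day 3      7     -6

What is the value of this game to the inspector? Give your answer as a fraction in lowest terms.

Row day 2 is strictly dominated by row day 1, so the inspector never plays it.
The remaining 2×2 game on (day 1, day 3) × (day 1, day 2) has no saddle point. Let the inspector play day 1 with probability p; indifference gives −6p + 7(1−p) = 8p − 6(1−p), so p = 13/27.
Similarly the inspectee's optimal q on day 1 is 14/27, and the value is -6·(14/27) + (8)·(13/27) = 20/27.

20/27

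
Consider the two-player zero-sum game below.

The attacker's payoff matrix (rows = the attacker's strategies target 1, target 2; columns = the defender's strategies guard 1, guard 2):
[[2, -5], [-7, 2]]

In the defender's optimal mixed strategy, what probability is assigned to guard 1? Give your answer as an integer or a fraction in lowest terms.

7/16

Row minima are -5 and -7, so the attacker's maximin is -5; column maxima are 2 and 2, so the defender's minimax is 2. These differ, so the equilibrium is in mixed strategies.
Let the defender play guard 1 with probability q. The attacker is indifferent when 2q − 5(1−q) = −7q + 2(1−q), giving q = 7/16.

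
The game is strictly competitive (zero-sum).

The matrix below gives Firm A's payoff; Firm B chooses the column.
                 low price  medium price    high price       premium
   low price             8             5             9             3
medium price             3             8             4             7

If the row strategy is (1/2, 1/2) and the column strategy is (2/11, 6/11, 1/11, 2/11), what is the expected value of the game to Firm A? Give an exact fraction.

133/22

Against (2/11, 6/11, 1/11, 2/11), each row's expected payoff is low price: 61/11; medium price: 72/11.
Taking the (1/2, 1/2)-weighted average: (1/2)·(61/11) + (1/2)·(72/11) = 133/22.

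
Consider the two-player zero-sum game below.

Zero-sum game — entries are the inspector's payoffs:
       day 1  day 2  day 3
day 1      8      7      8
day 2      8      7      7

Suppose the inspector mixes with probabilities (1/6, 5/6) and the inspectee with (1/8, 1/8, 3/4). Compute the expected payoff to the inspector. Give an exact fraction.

29/4

Against (1/8, 1/8, 3/4), each row's expected payoff is day 1: 63/8; day 2: 57/8.
Taking the (1/6, 5/6)-weighted average: (1/6)·(63/8) + (5/6)·(57/8) = 29/4.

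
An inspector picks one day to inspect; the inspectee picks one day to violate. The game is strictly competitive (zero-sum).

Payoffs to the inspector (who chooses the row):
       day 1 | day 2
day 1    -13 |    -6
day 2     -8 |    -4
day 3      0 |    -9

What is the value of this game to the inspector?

-72/13

Row day 1 is strictly dominated by row day 2, so the inspector never plays it.
The remaining 2×2 game on (day 2, day 3) × (day 1, day 2) has no saddle point. Let the inspector play day 2 with probability p; indifference gives −8p = −4p − 9(1−p), so p = 9/13.
Similarly the inspectee's optimal q on day 1 is 5/13, and the value is -8·(5/13) + (-4)·(8/13) = -72/13.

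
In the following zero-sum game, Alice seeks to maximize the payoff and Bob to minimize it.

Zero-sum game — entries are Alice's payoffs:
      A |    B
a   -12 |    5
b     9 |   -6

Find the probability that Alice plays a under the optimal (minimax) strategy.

Row minima are -12 and -6, so Alice's maximin is -6; column maxima are 9 and 5, so Bob's minimax is 5. These differ, so the equilibrium is in mixed strategies.
Let Alice play a with probability p. Bob is indifferent when −12p + 9(1−p) = 5p − 6(1−p), giving p = 15/32.

15/32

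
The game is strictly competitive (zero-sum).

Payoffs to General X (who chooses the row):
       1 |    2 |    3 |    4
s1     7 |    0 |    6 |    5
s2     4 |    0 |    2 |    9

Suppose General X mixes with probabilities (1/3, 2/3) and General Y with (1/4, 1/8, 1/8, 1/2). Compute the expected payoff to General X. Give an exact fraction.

Against (1/4, 1/8, 1/8, 1/2), each row's expected payoff is s1: 5; s2: 23/4.
Taking the (1/3, 2/3)-weighted average: (1/3)·(5) + (2/3)·(23/4) = 11/2.

11/2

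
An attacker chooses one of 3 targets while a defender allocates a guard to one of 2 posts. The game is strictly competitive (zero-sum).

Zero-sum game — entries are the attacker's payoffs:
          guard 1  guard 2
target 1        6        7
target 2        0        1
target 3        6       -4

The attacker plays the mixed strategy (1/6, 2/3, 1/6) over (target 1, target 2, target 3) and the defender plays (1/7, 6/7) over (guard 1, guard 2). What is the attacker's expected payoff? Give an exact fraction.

9/7

Against (1/7, 6/7), each row's expected payoff is target 1: 48/7; target 2: 6/7; target 3: -18/7.
Taking the (1/6, 2/3, 1/6)-weighted average: (1/6)·(48/7) + (2/3)·(6/7) + (1/6)·(-18/7) = 9/7.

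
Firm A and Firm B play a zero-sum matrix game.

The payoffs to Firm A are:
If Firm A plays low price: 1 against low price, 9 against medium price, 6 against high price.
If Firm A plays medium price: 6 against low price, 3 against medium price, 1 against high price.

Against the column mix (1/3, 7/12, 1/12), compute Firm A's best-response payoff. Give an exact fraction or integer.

low price: (1)·(1/3) + (9)·(7/12) + (6)·(1/12) = 73/12.
medium price: (6)·(1/3) + (3)·(7/12) + (1)·(1/12) = 23/6.
The best pure response is low price with expected payoff 73/12.

73/12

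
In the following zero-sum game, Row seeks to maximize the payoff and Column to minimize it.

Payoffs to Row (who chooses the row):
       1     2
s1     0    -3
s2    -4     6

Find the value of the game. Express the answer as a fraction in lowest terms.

Row minima are -3 and -4, so Row's maximin is -3; column maxima are 0 and 6, so Column's minimax is 0. These differ, so the equilibrium is in mixed strategies.
Let Row play s1 with probability p. Column is indifferent when −4(1−p) = −3p + 6(1−p), giving p = 10/13.
Let Column play 1 with probability q. Row is indifferent when −3(1−q) = −4q + 6(1−q), giving q = 9/13.
The value is 0·(9/13) + (-3)·(4/13) = -12/13.

-12/13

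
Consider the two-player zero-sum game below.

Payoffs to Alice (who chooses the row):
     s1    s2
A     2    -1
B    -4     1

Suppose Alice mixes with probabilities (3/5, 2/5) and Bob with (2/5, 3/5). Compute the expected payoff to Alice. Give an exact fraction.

Against (2/5, 3/5), each row's expected payoff is A: 1/5; B: -1.
Taking the (3/5, 2/5)-weighted average: (3/5)·(1/5) + (2/5)·(-1) = -7/25.

-7/25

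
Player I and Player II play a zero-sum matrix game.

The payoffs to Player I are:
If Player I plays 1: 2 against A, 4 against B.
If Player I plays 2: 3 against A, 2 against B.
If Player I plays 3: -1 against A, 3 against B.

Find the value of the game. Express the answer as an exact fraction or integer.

8/3

Row 3 is strictly dominated by row 1, so Player I never plays it.
The remaining 2×2 game on (1, 2) × (A, B) has no saddle point. Let Player I play 1 with probability p; indifference gives 2p + 3(1−p) = 4p + 2(1−p), so p = 1/3.
Similarly Player II's optimal q on A is 2/3, and the value is 2·(2/3) + (4)·(1/3) = 8/3.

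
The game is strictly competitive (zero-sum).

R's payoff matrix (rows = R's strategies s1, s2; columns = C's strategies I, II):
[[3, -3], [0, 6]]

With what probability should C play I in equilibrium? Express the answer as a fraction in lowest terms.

3/4

Row minima are -3 and 0, so R's maximin is 0; column maxima are 3 and 6, so C's minimax is 3. These differ, so the equilibrium is in mixed strategies.
Let C play I with probability q. R is indifferent when 3q − 3(1−q) = 6(1−q), giving q = 3/4.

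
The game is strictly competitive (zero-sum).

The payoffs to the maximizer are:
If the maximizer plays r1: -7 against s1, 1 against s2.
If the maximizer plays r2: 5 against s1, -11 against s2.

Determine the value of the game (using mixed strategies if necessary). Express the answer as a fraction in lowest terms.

Row minima are -7 and -11, so the maximizer's maximin is -7; column maxima are 5 and 1, so the minimizer's minimax is 1. These differ, so the equilibrium is in mixed strategies.
Let the maximizer play r1 with probability p. The minimizer is indifferent when −7p + 5(1−p) = p − 11(1−p), giving p = 2/3.
Let the minimizer play s1 with probability q. The maximizer is indifferent when −7q + (1−q) = 5q − 11(1−q), giving q = 1/2.
The value is -7·(1/2) + (1)·(1/2) = -3.

-3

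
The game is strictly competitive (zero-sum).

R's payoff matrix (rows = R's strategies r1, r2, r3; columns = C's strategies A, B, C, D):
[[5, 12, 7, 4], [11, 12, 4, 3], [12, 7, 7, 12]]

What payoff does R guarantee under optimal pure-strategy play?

7

Row minima: 4, 3, 7 → R's maximin is 7.
Column maxima: 12, 12, 7, 12 → C's minimax is 7.
They coincide at (r3, C), so the value is 7.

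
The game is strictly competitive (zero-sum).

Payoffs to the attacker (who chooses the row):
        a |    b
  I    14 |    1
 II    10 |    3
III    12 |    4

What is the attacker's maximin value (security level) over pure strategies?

The worst-case payoff for each row is I: 1, II: 3, III: 4.
The best of these is 4.

4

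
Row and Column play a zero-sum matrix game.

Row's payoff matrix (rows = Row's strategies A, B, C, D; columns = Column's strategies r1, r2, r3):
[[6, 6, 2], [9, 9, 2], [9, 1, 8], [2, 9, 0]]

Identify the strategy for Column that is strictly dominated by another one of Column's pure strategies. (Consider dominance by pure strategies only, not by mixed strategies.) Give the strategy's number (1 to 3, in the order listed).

1

Column prefers columns that give Row less. Compare r1 with r3: 2 < 6, 2 < 9, 8 < 9, 0 < 2.
So r3 strictly dominates r1 for Column; r1 is strictly dominated.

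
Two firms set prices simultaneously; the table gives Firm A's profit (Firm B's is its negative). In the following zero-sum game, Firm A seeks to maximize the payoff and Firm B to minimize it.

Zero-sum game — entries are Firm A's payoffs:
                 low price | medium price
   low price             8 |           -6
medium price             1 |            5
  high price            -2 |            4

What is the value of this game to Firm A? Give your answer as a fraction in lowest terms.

Row high price is strictly dominated by row medium price, so Firm A never plays it.
The remaining 2×2 game on (low price, medium price) × (low price, medium price) has no saddle point. Let Firm A play low price with probability p; indifference gives 8p + (1−p) = −6p + 5(1−p), so p = 2/9.
Similarly Firm B's optimal q on low price is 11/18, and the value is 8·(11/18) + (-6)·(7/18) = 23/9.

23/9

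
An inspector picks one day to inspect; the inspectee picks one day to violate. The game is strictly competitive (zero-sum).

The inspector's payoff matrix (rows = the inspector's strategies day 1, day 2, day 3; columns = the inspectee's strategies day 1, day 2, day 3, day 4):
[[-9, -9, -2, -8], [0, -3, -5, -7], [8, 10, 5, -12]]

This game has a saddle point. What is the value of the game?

-7

Row minima: -9, -7, -12 → the inspector's maximin is -7.
Column maxima: 8, 10, 5, -7 → the inspectee's minimax is -7.
They coincide at (day 2, day 4), so the value is -7.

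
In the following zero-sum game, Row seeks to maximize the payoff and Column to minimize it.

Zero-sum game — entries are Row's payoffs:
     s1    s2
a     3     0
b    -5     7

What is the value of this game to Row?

7/5

Row minima are 0 and -5, so Row's maximin is 0; column maxima are 3 and 7, so Column's minimax is 3. These differ, so the equilibrium is in mixed strategies.
Let Row play a with probability p. Column is indifferent when 3p − 5(1−p) = 7(1−p), giving p = 4/5.
Let Column play s1 with probability q. Row is indifferent when 3q = −5q + 7(1−q), giving q = 7/15.
The value is 3·(7/15) + (0)·(8/15) = 7/5.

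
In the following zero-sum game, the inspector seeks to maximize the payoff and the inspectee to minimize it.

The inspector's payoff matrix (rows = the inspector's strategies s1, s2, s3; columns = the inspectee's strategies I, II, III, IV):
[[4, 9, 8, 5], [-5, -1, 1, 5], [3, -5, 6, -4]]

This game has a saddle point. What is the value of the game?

4

Row minima: 4, -5, -5 → the inspector's maximin is 4.
Column maxima: 4, 9, 8, 5 → the inspectee's minimax is 4.
They coincide at (s1, I), so the value is 4.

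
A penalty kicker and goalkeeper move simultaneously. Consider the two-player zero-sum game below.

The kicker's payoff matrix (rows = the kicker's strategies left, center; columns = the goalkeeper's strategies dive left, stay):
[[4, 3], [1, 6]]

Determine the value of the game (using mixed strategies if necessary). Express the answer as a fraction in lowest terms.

7/2

Row minima are 3 and 1, so the kicker's maximin is 3; column maxima are 4 and 6, so the goalkeeper's minimax is 4. These differ, so the equilibrium is in mixed strategies.
Let the kicker play left with probability p. The goalkeeper is indifferent when 4p + (1−p) = 3p + 6(1−p), giving p = 5/6.
Let the goalkeeper play dive left with probability q. The kicker is indifferent when 4q + 3(1−q) = q + 6(1−q), giving q = 1/2.
The value is 4·(1/2) + (3)·(1/2) = 7/2.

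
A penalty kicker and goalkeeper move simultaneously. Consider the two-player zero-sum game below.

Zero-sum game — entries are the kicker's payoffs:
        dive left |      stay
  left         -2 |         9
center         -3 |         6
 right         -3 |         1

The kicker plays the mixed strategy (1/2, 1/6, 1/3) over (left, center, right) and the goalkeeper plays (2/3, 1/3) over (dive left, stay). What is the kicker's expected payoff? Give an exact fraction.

5/18

Against (2/3, 1/3), each row's expected payoff is left: 5/3; center: 0; right: -5/3.
Taking the (1/2, 1/6, 1/3)-weighted average: (1/2)·(5/3) + (1/6)·(0) + (1/3)·(-5/3) = 5/18.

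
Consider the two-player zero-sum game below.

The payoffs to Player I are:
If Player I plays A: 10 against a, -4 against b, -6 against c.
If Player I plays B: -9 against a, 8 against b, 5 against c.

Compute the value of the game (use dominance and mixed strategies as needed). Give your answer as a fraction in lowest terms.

Column b is strictly dominated by c for Player II (it gives Player I more in every row).
The remaining 2×2 game on (A, B) × (a, c) has no saddle point. Let Player I play A with probability p; indifference gives 10p − 9(1−p) = −6p + 5(1−p), so p = 7/15.
Similarly Player II's optimal q on a is 11/30, and the value is 10·(11/30) + (-6)·(19/30) = -2/15.

-2/15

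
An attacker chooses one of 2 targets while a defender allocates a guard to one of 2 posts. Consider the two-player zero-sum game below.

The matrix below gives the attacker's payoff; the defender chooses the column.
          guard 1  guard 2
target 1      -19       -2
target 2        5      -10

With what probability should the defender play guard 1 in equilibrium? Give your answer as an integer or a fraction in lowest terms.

1/4

Row minima are -19 and -10, so the attacker's maximin is -10; column maxima are 5 and -2, so the defender's minimax is -2. These differ, so the equilibrium is in mixed strategies.
Let the defender play guard 1 with probability q. The attacker is indifferent when −19q − 2(1−q) = 5q − 10(1−q), giving q = 1/4.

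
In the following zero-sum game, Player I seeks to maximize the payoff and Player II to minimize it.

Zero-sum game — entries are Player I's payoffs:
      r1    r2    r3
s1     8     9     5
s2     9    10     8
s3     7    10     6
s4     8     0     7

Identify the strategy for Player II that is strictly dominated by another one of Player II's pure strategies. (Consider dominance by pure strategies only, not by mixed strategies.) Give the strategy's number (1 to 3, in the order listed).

1

Player II prefers columns that give Player I less. Compare r1 with r3: 5 < 8, 8 < 9, 6 < 7, 7 < 8.
So r3 strictly dominates r1 for Player II; r1 is strictly dominated.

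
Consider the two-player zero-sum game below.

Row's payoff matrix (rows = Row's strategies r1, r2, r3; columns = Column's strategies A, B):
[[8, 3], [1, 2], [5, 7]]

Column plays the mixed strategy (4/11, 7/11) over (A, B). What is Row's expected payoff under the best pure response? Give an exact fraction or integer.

69/11

r1: (8)·(4/11) + (3)·(7/11) = 53/11.
r2: (1)·(4/11) + (2)·(7/11) = 18/11.
r3: (5)·(4/11) + (7)·(7/11) = 69/11.
The best pure response is r3 with expected payoff 69/11.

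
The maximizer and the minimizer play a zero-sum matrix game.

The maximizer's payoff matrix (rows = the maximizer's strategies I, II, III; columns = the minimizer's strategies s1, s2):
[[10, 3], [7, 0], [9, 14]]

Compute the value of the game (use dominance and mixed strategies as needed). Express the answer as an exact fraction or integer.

113/12

Row II is strictly dominated by row I, so the maximizer never plays it.
The remaining 2×2 game on (I, III) × (s1, s2) has no saddle point. Let the maximizer play I with probability p; indifference gives 10p + 9(1−p) = 3p + 14(1−p), so p = 5/12.
Similarly the minimizer's optimal q on s1 is 11/12, and the value is 10·(11/12) + (3)·(1/12) = 113/12.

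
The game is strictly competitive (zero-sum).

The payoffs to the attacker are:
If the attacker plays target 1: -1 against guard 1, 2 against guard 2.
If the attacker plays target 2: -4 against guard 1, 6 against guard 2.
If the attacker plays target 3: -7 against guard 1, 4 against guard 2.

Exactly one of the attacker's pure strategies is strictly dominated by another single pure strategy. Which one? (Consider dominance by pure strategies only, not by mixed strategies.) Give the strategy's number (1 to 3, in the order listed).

3

Compare target 3 with target 2: -4 > -7, 6 > 4.
So target 2 strictly dominates target 3 for the attacker; target 3 is strictly dominated.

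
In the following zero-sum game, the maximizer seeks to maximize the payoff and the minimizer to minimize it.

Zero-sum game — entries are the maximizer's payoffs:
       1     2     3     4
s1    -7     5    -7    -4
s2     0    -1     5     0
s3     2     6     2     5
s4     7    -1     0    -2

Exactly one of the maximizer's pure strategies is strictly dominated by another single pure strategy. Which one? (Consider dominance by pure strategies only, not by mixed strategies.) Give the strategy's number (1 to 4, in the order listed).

Compare s1 with s3: 2 > -7, 6 > 5, 2 > -7, 5 > -4.
So s3 strictly dominates s1 for the maximizer; s1 is strictly dominated.

1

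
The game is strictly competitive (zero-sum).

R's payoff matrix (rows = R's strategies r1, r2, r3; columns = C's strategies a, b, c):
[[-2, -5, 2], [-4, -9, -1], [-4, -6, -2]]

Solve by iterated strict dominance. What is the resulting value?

Row r3 is strictly dominated by row r1 (-2>-4, -5>-6, 2>-2); eliminate r3.
Column a is strictly dominated by b for C (-5<-2, -9<-4); eliminate a.
Column c is strictly dominated by b for C (-5<2, -9<-1); eliminate c.
Row r2 is strictly dominated by row r1 (-5>-9); eliminate r2.
Only (r1, b) remains, with payoff -5.

-5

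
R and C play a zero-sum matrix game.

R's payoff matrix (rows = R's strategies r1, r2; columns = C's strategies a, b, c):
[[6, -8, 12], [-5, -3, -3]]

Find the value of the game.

-29/8

Column c is strictly dominated by a for C (it gives R more in every row).
The remaining 2×2 game on (r1, r2) × (a, b) has no saddle point. Let R play r1 with probability p; indifference gives 6p − 5(1−p) = −8p − 3(1−p), so p = 1/8.
Similarly C's optimal q on a is 5/16, and the value is 6·(5/16) + (-8)·(11/16) = -29/8.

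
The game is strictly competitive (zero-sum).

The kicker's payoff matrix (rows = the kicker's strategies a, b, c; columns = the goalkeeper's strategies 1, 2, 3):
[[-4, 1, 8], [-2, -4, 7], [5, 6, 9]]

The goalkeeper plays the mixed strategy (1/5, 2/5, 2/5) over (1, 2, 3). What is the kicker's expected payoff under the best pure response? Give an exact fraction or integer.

7

a: (-4)·(1/5) + (1)·(2/5) + (8)·(2/5) = 14/5.
b: (-2)·(1/5) + (-4)·(2/5) + (7)·(2/5) = 4/5.
c: (5)·(1/5) + (6)·(2/5) + (9)·(2/5) = 7.
The best pure response is c with expected payoff 7.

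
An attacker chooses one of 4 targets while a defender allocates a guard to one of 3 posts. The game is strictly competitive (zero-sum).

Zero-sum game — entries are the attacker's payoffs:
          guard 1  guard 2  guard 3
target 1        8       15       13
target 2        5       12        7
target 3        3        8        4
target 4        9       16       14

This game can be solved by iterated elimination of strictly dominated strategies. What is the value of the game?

Row target 2 is strictly dominated by row target 1 (8>5, 15>12, 13>7); eliminate target 2.
Column guard 2 is strictly dominated by guard 1 for the defender (8<15, 3<8, 9<16); eliminate guard 2.
Column guard 3 is strictly dominated by guard 1 for the defender (8<13, 3<4, 9<14); eliminate guard 3.
Row target 3 is strictly dominated by row target 1 (8>3); eliminate target 3.
Row target 1 is strictly dominated by row target 4 (9>8); eliminate target 1.
Only (target 4, guard 1) remains, with payoff 9.

9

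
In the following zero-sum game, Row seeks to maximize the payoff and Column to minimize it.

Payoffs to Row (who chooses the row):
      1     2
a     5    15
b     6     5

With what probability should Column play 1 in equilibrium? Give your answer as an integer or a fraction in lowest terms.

Row minima are 5 and 5, so Row's maximin is 5; column maxima are 6 and 15, so Column's minimax is 6. These differ, so the equilibrium is in mixed strategies.
Let Column play 1 with probability q. Row is indifferent when 5q + 15(1−q) = 6q + 5(1−q), giving q = 10/11.

10/11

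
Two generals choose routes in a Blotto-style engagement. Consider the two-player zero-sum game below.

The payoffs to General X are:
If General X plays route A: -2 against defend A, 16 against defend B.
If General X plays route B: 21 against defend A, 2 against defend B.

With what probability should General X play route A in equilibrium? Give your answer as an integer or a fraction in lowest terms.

Row minima are -2 and 2, so General X's maximin is 2; column maxima are 21 and 16, so General Y's minimax is 16. These differ, so the equilibrium is in mixed strategies.
Let General X play route A with probability p. General Y is indifferent when −2p + 21(1−p) = 16p + 2(1−p), giving p = 19/37.

19/37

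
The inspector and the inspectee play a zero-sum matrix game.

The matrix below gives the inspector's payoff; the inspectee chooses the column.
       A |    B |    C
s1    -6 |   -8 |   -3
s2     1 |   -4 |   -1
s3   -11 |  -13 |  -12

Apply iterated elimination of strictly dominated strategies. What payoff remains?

Column A is strictly dominated by B for the inspectee (-8<-6, -4<1, -13<-11); eliminate A.
Column C is strictly dominated by B for the inspectee (-8<-3, -4<-1, -13<-12); eliminate C.
Row s1 is strictly dominated by row s2 (-4>-8); eliminate s1.
Row s3 is strictly dominated by row s2 (-4>-13); eliminate s3.
Only (s2, B) remains, with payoff -4.

-4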